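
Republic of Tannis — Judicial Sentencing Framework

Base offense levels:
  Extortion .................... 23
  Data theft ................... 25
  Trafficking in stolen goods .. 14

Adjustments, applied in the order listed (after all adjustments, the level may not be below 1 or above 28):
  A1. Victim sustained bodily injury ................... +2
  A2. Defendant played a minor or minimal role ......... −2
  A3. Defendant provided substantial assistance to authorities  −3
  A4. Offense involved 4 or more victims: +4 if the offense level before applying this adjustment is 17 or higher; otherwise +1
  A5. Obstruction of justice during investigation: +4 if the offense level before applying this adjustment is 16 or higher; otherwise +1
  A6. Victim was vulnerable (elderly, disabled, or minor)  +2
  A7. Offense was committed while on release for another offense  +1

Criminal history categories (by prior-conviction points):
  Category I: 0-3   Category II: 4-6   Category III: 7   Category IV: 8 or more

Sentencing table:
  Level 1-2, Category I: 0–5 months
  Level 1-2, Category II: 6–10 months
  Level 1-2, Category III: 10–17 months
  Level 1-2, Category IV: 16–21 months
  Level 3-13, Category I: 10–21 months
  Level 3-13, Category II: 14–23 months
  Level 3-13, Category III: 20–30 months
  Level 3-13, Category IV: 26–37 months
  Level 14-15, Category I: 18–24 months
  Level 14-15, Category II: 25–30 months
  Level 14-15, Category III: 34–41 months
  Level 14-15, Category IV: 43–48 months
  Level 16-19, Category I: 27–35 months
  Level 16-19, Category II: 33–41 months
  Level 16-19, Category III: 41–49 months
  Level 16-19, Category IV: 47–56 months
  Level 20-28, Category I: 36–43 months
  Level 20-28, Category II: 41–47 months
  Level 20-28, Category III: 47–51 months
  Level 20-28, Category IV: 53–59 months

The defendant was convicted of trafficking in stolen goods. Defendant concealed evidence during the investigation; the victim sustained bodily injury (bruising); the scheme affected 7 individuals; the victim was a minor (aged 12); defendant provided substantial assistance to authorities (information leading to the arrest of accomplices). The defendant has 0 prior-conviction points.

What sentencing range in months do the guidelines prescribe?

Base offense level for trafficking in stolen goods: 14.
A1 applies: 14 + 2 = 16.
A3 applies: 16 − 3 = 13.
A4 applies (level before this adjustment is 13 < 17, so +1): 13 + 1 = 14.
A5 applies (level before this adjustment is 14 < 16, so +1): 14 + 1 = 15.
A6 applies: 15 + 2 = 17.
Final offense level: 17.
Criminal history: 0 prior points → Category I (0-3).
Level 17 falls in the 16-19 band.
Grid: Level 16-19 × Category I = 27-35 months.

27-35 months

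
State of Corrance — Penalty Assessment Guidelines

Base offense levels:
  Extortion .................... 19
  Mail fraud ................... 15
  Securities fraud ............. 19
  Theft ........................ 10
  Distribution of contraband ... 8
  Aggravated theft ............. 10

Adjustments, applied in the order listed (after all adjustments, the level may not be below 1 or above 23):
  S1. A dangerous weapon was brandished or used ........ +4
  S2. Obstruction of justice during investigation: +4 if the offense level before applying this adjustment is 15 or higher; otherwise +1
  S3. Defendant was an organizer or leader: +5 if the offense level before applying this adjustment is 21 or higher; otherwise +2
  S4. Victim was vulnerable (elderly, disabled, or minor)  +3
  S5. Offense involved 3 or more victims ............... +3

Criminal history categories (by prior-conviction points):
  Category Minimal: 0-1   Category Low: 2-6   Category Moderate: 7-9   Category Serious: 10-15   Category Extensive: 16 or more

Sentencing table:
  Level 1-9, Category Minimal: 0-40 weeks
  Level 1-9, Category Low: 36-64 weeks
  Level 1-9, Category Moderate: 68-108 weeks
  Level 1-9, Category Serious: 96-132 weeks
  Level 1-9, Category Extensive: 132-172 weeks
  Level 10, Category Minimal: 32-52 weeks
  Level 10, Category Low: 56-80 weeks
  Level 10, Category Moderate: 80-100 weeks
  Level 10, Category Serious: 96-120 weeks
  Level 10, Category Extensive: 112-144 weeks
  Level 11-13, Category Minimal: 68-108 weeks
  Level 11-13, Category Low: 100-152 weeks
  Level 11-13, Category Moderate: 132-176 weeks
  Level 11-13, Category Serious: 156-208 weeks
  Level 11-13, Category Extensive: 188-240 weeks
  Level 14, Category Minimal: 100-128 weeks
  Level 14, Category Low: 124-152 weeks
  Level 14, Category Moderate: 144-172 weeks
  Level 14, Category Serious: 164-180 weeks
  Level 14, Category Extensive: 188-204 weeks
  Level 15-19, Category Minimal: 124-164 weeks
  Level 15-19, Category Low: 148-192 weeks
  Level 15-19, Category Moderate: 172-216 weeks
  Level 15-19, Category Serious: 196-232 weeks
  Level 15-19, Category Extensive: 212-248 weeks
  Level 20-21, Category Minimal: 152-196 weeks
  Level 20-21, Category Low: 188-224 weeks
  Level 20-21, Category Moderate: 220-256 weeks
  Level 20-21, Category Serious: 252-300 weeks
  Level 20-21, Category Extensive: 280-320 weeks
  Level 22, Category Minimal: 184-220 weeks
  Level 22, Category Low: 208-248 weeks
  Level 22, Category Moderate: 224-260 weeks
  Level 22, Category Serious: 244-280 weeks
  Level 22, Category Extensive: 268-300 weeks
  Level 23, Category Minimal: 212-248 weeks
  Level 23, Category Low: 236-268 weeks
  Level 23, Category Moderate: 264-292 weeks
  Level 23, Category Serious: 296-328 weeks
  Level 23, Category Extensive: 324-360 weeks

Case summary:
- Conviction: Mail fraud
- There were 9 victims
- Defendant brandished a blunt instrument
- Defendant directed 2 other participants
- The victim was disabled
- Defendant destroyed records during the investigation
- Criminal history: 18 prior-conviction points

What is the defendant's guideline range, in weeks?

324-360 weeks

Base offense level for mail fraud: 15.
S1 applies: 15 + 4 = 19.
S2 applies (level before this adjustment is 19 ≥ 15, so +4): 19 + 4 = 23.
S3 applies (level before this adjustment is 23 ≥ 21, so +5): 23 + 5 = 28.
S4 applies: 28 + 3 = 31.
S5 applies: 31 + 3 = 34.
Level 34 exceeds the maximum of 23; capped at 23.
Final offense level: 23.
Criminal history: 18 prior points → Category Extensive (16+).
Level 23 falls in the 23 band.
Grid: Level 23 × Category Extensive = 324-360 weeks.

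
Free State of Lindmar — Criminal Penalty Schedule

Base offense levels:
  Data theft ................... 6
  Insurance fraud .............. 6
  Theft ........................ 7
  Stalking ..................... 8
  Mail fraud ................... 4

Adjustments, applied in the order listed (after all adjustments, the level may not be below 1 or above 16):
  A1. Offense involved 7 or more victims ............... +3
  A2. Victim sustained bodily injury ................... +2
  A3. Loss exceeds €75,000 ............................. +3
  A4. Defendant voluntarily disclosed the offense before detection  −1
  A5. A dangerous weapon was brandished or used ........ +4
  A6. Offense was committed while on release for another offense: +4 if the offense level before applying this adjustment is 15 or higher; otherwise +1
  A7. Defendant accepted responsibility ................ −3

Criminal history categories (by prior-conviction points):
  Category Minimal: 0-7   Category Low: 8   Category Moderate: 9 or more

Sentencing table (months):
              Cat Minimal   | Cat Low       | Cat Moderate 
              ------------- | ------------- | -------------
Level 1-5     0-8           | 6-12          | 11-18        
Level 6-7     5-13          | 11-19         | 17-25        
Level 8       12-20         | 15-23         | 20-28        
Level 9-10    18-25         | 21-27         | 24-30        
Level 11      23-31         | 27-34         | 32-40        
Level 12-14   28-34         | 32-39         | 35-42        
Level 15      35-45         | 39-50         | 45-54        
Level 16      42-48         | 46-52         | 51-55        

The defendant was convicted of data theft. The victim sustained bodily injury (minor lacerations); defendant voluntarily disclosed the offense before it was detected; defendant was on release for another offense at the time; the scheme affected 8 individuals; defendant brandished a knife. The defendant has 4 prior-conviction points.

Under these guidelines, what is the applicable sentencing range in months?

Base offense level for data theft: 6.
A1 applies: 6 + 3 = 9.
A2 applies: 9 + 2 = 11.
A3 does not apply.
A4 applies: 11 − 1 = 10.
A5 applies: 10 + 4 = 14.
A6 applies (level before this adjustment is 14 < 15, so +1): 14 + 1 = 15.
Final offense level: 15.
Criminal history: 4 prior points → Category Minimal (0-7).
Level 15 falls in the 15 band.
Grid: Level 15 × Category Minimal = 35-45 months.

35-45 months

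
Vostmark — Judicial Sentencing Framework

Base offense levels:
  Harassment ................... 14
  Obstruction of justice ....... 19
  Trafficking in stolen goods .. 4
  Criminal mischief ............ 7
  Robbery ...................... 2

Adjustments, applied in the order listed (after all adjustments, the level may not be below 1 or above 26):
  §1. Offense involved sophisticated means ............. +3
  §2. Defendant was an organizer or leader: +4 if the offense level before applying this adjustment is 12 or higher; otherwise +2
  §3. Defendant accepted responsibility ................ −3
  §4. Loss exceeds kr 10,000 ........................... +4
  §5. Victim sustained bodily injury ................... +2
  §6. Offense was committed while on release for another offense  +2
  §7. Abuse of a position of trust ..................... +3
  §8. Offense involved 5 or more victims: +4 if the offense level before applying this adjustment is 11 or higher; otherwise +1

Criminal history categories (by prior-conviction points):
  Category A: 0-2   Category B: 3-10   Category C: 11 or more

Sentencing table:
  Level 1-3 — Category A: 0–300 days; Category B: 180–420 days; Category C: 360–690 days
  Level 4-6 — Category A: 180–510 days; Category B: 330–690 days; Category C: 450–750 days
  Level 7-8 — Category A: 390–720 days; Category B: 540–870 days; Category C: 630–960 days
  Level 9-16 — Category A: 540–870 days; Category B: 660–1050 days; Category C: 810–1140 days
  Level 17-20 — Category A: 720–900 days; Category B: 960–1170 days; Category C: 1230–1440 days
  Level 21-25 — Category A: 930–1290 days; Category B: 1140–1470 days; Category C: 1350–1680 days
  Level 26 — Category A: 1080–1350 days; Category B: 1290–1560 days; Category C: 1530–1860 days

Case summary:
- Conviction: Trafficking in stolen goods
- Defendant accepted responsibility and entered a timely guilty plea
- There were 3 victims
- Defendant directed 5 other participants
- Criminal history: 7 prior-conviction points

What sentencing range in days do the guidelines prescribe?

Base offense level for trafficking in stolen goods: 4.
§2 applies (level before this adjustment is 4 < 12, so +2): 4 + 2 = 6.
§3 applies: 6 − 3 = 3.
§4 does not apply.
§5 does not apply.
§6 does not apply.
§8 does not apply.
Final offense level: 3.
Criminal history: 7 prior points → Category B (3-10).
Level 3 falls in the 1-3 band.
Grid: Level 1-3 × Category B = 180-420 days.

180-420 days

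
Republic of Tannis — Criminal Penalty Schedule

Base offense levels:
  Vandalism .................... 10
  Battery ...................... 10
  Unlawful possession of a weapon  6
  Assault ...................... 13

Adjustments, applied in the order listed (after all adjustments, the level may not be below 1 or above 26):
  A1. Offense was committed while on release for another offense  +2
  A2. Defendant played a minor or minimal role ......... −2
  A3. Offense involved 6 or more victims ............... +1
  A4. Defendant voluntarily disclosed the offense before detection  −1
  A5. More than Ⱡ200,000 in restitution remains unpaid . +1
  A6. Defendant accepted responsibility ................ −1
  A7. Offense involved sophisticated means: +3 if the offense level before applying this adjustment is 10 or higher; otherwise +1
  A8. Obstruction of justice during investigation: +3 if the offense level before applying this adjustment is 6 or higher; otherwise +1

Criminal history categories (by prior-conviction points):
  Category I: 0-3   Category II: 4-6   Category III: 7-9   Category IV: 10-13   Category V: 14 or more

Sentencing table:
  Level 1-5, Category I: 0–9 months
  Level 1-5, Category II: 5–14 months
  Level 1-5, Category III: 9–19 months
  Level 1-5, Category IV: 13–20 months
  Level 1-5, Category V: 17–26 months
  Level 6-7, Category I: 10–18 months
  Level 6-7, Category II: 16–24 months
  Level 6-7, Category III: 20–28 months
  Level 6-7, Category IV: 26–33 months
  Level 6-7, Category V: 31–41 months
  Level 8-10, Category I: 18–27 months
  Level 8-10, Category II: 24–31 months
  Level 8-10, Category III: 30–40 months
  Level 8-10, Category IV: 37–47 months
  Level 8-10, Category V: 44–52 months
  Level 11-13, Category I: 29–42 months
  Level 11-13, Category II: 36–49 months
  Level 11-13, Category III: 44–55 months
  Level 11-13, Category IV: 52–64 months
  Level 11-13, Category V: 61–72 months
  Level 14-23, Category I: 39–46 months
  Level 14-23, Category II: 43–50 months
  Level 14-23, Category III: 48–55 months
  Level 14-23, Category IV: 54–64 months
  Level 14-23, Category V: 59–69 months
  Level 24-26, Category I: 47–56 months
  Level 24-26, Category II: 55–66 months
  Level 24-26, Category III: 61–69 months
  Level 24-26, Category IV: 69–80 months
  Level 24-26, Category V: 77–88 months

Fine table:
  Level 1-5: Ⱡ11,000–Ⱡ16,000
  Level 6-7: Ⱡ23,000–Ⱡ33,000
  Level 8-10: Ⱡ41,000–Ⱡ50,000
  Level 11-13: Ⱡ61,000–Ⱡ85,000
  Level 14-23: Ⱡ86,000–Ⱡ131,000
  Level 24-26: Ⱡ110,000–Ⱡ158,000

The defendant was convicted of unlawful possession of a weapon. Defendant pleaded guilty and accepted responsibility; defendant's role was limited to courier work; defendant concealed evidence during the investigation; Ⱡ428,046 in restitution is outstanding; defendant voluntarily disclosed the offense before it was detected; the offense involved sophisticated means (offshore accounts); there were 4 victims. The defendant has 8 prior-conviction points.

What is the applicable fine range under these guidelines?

Ⱡ11,000–Ⱡ16,000

Base offense level for unlawful possession of a weapon: 6.
A1 does not apply.
A2 applies: 6 − 2 = 4.
A4 applies: 4 − 1 = 3.
A5 applies: 3 + 1 = 4.
A6 applies: 4 − 1 = 3.
A7 applies (level before this adjustment is 3 < 10, so +1): 3 + 1 = 4.
A8 applies (level before this adjustment is 4 < 6, so +1): 4 + 1 = 5.
Final offense level: 5.
Level 5 falls in the 1-5 band.
Fine table: Level 1-5 → Ⱡ11,000–Ⱡ16,000.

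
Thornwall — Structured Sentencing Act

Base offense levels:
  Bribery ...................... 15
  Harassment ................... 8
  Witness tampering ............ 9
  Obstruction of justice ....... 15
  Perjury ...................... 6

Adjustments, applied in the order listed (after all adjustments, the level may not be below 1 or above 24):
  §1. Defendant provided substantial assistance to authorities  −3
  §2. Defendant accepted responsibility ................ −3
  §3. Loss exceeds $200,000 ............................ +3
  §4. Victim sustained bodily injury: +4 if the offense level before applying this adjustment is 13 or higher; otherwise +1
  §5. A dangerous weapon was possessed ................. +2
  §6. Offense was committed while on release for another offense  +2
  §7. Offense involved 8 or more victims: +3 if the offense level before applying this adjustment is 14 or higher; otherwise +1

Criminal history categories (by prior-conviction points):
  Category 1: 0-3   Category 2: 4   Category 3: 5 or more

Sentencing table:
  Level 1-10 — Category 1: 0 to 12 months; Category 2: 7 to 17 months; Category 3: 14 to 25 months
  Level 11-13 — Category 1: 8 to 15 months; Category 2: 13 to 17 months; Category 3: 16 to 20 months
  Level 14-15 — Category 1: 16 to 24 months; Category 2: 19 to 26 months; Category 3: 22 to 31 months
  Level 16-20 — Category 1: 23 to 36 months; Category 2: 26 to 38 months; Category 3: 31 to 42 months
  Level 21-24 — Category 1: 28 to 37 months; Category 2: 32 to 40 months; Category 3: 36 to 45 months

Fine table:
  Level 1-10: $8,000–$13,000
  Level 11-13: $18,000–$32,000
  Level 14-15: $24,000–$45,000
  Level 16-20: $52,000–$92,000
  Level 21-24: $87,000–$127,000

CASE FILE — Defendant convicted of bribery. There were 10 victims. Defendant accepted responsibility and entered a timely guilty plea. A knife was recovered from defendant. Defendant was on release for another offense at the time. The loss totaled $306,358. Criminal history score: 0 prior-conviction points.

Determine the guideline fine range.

$87,000–$127,000

Base offense level for bribery: 15.
§1 does not apply.
§2 applies: 15 − 3 = 12.
§3 applies: 12 + 3 = 15.
§5 applies: 15 + 2 = 17.
§6 applies: 17 + 2 = 19.
§7 applies (level before this adjustment is 19 ≥ 14, so +3): 19 + 3 = 22.
Final offense level: 22.
Level 22 falls in the 21-24 band.
Fine table: Level 21-24 → $87,000–$127,000.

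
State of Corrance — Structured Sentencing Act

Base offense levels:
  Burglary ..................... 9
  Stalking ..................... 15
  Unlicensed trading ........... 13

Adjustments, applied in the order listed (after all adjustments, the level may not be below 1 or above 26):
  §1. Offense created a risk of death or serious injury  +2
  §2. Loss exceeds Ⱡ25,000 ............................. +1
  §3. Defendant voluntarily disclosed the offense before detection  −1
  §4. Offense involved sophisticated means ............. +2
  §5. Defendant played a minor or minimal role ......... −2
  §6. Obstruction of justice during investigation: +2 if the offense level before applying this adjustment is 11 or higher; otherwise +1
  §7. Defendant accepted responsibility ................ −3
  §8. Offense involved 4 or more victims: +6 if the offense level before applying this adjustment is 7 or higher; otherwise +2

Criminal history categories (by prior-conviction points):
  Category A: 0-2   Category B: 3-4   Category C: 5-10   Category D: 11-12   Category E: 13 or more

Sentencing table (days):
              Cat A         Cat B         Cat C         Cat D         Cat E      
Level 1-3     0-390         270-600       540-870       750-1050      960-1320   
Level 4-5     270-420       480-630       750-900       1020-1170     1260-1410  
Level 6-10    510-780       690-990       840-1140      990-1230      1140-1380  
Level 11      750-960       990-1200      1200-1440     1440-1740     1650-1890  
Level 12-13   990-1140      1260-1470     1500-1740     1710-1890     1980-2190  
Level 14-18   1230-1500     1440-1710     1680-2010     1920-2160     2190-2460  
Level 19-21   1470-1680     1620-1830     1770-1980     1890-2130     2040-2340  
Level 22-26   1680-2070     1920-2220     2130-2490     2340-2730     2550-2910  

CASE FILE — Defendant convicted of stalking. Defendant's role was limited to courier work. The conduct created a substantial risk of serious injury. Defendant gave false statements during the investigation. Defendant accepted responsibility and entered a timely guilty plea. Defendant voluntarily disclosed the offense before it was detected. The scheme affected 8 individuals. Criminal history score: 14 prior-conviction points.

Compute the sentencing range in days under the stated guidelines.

2040-2340 days

Base offense level for stalking: 15.
§1 applies: 15 + 2 = 17.
§3 applies: 17 − 1 = 16.
§5 applies: 16 − 2 = 14.
§6 applies (level before this adjustment is 14 ≥ 11, so +2): 14 + 2 = 16.
§7 applies: 16 − 3 = 13.
§8 applies (level before this adjustment is 13 ≥ 7, so +6): 13 + 6 = 19.
Final offense level: 19.
Criminal history: 14 prior points → Category E (13+).
Level 19 falls in the 19-21 band.
Grid: Level 19-21 × Category E = 2040-2340 days.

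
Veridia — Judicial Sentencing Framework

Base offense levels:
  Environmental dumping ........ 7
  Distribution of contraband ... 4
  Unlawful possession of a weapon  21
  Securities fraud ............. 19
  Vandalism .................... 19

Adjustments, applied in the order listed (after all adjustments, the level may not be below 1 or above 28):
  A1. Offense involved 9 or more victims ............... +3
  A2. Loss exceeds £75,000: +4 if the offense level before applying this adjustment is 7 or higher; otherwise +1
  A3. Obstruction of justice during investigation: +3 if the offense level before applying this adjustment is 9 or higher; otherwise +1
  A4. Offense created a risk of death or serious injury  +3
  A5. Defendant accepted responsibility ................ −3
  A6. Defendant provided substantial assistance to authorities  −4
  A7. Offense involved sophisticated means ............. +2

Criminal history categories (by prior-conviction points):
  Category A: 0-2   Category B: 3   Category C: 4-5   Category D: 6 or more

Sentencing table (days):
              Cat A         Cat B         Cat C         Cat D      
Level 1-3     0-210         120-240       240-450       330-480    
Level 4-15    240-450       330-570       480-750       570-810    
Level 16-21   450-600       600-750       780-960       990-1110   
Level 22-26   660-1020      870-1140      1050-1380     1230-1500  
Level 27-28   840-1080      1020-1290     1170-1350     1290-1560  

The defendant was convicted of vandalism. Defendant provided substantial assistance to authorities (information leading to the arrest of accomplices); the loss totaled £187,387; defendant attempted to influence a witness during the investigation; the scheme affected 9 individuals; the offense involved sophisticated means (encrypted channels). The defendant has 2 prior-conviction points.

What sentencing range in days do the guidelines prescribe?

840-1080 days

Base offense level for vandalism: 19.
A1 applies: 19 + 3 = 22.
A2 applies (level before this adjustment is 22 ≥ 7, so +4): 22 + 4 = 26.
A3 applies (level before this adjustment is 26 ≥ 9, so +3): 26 + 3 = 29.
A5 does not apply.
A6 applies: 29 − 4 = 25.
A7 applies: 25 + 2 = 27.
Final offense level: 27.
Criminal history: 2 prior points → Category A (0-2).
Level 27 falls in the 27-28 band.
Grid: Level 27-28 × Category A = 840-1080 days.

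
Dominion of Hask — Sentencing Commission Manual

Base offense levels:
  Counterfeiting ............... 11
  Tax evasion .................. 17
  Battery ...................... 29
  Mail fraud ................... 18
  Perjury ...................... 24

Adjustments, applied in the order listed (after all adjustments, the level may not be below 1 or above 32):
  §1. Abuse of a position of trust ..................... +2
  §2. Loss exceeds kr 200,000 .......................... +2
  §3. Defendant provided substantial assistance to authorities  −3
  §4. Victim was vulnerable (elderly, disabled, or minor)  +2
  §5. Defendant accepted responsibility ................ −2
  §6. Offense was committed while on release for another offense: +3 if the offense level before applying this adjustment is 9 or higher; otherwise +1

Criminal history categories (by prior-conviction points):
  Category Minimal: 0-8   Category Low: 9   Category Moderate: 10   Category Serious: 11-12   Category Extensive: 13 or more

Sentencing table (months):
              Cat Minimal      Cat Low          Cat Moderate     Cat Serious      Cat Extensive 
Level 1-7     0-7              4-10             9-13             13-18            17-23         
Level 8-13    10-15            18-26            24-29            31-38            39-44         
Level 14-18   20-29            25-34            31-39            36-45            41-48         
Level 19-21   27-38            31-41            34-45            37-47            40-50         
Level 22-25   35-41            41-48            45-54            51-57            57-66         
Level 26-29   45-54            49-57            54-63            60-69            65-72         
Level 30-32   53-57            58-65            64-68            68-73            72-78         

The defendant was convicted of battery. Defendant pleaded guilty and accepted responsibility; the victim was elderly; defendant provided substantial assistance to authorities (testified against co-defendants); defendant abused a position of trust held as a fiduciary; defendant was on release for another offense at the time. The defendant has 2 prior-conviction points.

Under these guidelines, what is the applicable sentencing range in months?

53-57 months

Base offense level for battery: 29.
§1 applies: 29 + 2 = 31.
§3 applies: 31 − 3 = 28.
§4 applies: 28 + 2 = 30.
§5 applies: 30 − 2 = 28.
§6 applies (level before this adjustment is 28 ≥ 9, so +3): 28 + 3 = 31.
Final offense level: 31.
Criminal history: 2 prior points → Category Minimal (0-8).
Level 31 falls in the 30-32 band.
Grid: Level 30-32 × Category Minimal = 53-57 months.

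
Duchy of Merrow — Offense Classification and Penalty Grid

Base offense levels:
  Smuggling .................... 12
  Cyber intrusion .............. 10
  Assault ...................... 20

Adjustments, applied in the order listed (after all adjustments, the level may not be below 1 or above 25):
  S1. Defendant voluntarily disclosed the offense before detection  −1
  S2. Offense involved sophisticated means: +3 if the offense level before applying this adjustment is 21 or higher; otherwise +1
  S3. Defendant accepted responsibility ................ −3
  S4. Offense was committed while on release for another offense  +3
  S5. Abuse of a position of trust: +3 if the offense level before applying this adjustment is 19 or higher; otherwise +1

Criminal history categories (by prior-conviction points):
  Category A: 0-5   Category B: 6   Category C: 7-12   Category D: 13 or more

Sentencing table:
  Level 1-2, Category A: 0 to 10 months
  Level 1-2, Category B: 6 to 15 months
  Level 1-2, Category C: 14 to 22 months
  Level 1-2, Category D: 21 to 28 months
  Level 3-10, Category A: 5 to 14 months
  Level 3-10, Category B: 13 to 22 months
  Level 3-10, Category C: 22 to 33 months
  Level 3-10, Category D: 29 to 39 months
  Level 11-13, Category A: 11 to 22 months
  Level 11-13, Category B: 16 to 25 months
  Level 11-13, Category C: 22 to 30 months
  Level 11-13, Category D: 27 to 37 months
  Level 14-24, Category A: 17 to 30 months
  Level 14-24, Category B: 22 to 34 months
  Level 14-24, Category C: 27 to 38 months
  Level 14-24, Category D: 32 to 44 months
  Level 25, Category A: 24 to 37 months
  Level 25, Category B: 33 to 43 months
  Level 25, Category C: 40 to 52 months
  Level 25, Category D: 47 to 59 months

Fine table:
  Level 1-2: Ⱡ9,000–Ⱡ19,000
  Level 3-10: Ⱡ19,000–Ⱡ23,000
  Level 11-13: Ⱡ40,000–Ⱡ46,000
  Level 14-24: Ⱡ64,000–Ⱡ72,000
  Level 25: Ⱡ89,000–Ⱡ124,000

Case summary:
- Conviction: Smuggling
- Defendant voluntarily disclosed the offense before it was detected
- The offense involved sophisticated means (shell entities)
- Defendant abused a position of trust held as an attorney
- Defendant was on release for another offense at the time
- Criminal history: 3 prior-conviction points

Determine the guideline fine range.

Base offense level for smuggling: 12.
S1 applies: 12 − 1 = 11.
S2 applies (level before this adjustment is 11 < 21, so +1): 11 + 1 = 12.
S4 applies: 12 + 3 = 15.
S5 applies (level before this adjustment is 15 < 19, so +1): 15 + 1 = 16.
Final offense level: 16.
Level 16 falls in the 14-24 band.
Fine table: Level 14-24 → Ⱡ64,000–Ⱡ72,000.

Ⱡ64,000–Ⱡ72,000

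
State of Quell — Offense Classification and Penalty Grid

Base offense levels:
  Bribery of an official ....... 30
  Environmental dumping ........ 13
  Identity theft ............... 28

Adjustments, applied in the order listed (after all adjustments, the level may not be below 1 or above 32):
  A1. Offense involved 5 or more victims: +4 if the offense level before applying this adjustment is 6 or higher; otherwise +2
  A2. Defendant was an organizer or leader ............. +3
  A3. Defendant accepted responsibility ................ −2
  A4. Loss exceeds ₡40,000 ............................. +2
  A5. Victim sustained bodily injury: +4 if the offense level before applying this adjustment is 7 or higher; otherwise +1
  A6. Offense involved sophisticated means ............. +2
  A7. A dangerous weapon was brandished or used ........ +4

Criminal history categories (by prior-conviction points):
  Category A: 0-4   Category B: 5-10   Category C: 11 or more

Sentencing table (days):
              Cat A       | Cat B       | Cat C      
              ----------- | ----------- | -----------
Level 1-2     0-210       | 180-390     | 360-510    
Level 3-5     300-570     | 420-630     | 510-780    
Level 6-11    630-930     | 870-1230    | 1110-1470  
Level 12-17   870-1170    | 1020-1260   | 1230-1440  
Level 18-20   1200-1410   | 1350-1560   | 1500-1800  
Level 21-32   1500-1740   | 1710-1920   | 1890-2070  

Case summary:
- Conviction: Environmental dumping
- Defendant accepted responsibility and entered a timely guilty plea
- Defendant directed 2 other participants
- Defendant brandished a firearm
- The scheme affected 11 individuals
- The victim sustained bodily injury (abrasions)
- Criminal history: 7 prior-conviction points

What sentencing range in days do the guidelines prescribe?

Base offense level for environmental dumping: 13.
A1 applies (level before this adjustment is 13 ≥ 6, so +4): 13 + 4 = 17.
A2 applies: 17 + 3 = 20.
A3 applies: 20 − 2 = 18.
A4 does not apply.
A5 applies (level before this adjustment is 18 ≥ 7, so +4): 18 + 4 = 22.
A7 applies: 22 + 4 = 26.
Final offense level: 26.
Criminal history: 7 prior points → Category B (5-10).
Level 26 falls in the 21-32 band.
Grid: Level 21-32 × Category B = 1710-1920 days.

1710-1920 days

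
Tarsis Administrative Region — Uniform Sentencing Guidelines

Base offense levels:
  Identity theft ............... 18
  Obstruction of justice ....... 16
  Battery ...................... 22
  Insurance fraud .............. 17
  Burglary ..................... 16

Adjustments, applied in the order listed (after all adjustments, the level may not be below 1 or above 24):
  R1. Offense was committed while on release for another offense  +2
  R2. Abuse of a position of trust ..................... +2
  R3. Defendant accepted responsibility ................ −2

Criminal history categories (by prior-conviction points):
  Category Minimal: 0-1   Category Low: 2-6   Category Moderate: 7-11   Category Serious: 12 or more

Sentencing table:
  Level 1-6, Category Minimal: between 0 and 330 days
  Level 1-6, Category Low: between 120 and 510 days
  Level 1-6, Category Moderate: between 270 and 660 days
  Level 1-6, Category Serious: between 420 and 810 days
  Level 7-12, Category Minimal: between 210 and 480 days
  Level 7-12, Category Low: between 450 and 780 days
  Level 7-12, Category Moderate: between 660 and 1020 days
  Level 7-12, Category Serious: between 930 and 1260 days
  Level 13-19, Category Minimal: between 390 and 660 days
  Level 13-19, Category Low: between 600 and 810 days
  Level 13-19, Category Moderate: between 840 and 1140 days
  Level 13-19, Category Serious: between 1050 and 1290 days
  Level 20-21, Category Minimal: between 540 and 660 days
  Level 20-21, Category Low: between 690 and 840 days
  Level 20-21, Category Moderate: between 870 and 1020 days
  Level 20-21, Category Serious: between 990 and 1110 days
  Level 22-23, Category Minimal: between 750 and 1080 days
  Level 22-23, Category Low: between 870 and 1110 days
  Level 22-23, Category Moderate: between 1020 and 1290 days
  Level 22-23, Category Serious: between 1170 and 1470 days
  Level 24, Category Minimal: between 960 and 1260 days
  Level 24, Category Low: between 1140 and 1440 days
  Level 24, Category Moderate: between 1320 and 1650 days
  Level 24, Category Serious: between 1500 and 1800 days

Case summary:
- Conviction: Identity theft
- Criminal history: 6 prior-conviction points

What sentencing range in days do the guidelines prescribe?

600-810 days

Base offense level for identity theft: 18.
Final offense level: 18.
Criminal history: 6 prior points → Category Low (2-6).
Level 18 falls in the 13-19 band.
Grid: Level 13-19 × Category Low = 600-810 days.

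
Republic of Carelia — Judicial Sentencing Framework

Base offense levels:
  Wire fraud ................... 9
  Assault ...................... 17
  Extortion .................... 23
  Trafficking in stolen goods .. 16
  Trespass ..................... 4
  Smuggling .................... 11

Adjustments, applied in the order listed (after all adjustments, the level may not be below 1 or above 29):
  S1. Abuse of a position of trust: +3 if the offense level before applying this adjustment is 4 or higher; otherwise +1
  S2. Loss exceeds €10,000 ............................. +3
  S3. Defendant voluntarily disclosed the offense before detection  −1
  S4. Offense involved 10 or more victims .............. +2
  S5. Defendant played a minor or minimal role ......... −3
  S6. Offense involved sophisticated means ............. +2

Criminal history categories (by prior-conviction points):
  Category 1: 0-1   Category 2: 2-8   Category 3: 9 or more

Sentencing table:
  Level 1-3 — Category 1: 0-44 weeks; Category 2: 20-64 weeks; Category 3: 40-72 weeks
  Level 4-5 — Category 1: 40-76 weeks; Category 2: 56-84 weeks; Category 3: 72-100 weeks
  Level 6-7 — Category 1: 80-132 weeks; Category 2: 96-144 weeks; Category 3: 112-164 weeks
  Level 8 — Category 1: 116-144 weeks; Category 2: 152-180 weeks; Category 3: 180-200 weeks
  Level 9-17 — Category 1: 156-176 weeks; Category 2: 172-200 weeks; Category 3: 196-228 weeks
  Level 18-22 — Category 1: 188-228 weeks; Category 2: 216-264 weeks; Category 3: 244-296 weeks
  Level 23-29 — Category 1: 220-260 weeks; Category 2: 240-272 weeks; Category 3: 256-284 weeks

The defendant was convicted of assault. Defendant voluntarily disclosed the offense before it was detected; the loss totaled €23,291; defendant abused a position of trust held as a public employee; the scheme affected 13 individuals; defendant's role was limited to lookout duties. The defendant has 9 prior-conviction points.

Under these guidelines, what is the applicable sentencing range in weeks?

244-296 weeks

Base offense level for assault: 17.
S1 applies (level before this adjustment is 17 ≥ 4, so +3): 17 + 3 = 20.
S2 applies: 20 + 3 = 23.
S3 applies: 23 − 1 = 22.
S4 applies: 22 + 2 = 24.
S5 applies: 24 − 3 = 21.
S6 does not apply.
Final offense level: 21.
Criminal history: 9 prior points → Category 3 (9+).
Level 21 falls in the 18-22 band.
Grid: Level 18-22 × Category 3 = 244-296 weeks.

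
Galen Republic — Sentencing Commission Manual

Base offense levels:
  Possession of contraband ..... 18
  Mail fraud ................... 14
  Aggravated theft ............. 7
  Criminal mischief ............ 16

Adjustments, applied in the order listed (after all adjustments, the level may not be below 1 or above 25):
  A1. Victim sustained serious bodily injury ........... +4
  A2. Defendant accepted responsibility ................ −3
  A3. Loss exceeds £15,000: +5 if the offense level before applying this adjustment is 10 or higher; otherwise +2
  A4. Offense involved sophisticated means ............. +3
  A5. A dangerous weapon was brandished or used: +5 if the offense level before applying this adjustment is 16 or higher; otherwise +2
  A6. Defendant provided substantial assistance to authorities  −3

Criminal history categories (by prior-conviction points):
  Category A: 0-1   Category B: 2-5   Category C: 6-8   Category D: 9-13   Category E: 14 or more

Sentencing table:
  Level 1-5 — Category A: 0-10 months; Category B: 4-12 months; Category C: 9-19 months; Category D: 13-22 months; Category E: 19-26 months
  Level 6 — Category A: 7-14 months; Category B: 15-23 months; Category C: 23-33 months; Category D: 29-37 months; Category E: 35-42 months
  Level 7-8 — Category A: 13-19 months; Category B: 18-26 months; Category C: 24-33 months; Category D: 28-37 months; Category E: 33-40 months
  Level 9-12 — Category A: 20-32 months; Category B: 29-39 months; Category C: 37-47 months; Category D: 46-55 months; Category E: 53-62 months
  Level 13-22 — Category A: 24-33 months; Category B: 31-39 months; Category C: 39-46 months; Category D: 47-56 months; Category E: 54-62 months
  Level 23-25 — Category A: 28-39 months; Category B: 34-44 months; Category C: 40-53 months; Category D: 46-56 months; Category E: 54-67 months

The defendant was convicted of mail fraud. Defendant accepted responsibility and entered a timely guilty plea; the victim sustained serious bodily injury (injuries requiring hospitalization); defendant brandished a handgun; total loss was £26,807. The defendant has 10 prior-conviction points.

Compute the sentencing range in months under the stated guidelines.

Base offense level for mail fraud: 14.
A1 applies: 14 + 4 = 18.
A2 applies: 18 − 3 = 15.
A3 applies (level before this adjustment is 15 ≥ 10, so +5): 15 + 5 = 20.
A4 does not apply.
A5 applies (level before this adjustment is 20 ≥ 16, so +5): 20 + 5 = 25.
Final offense level: 25.
Criminal history: 10 prior points → Category D (9-13).
Level 25 falls in the 23-25 band.
Grid: Level 23-25 × Category D = 46-56 months.

46-56 months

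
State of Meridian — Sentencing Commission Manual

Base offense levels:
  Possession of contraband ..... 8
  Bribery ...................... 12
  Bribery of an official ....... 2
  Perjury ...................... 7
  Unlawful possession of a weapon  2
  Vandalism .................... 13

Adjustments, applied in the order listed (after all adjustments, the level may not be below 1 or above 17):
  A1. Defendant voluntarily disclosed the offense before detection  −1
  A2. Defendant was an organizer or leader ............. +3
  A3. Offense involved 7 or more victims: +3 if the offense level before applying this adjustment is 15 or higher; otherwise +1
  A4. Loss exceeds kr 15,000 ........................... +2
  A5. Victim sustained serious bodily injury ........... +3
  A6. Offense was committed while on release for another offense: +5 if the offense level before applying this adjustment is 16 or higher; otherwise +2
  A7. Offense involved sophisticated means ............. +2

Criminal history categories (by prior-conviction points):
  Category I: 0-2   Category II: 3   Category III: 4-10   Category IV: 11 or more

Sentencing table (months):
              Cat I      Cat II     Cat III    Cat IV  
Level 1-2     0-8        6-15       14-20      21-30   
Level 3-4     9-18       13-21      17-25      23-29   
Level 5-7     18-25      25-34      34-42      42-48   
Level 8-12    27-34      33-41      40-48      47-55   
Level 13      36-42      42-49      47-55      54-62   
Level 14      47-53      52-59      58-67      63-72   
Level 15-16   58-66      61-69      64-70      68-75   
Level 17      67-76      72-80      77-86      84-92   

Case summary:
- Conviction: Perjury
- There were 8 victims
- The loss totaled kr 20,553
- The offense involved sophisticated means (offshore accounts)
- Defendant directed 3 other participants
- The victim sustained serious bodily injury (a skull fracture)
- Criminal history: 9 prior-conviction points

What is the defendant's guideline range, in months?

77-86 months

Base offense level for perjury: 7.
A2 applies: 7 + 3 = 10.
A3 applies (level before this adjustment is 10 < 15, so +1): 10 + 1 = 11.
A4 applies: 11 + 2 = 13.
A5 applies: 13 + 3 = 16.
A6 does not apply.
A7 applies: 16 + 2 = 18.
Level 18 exceeds the maximum of 17; capped at 17.
Final offense level: 17.
Criminal history: 9 prior points → Category III (4-10).
Level 17 falls in the 17 band.
Grid: Level 17 × Category III = 77-86 months.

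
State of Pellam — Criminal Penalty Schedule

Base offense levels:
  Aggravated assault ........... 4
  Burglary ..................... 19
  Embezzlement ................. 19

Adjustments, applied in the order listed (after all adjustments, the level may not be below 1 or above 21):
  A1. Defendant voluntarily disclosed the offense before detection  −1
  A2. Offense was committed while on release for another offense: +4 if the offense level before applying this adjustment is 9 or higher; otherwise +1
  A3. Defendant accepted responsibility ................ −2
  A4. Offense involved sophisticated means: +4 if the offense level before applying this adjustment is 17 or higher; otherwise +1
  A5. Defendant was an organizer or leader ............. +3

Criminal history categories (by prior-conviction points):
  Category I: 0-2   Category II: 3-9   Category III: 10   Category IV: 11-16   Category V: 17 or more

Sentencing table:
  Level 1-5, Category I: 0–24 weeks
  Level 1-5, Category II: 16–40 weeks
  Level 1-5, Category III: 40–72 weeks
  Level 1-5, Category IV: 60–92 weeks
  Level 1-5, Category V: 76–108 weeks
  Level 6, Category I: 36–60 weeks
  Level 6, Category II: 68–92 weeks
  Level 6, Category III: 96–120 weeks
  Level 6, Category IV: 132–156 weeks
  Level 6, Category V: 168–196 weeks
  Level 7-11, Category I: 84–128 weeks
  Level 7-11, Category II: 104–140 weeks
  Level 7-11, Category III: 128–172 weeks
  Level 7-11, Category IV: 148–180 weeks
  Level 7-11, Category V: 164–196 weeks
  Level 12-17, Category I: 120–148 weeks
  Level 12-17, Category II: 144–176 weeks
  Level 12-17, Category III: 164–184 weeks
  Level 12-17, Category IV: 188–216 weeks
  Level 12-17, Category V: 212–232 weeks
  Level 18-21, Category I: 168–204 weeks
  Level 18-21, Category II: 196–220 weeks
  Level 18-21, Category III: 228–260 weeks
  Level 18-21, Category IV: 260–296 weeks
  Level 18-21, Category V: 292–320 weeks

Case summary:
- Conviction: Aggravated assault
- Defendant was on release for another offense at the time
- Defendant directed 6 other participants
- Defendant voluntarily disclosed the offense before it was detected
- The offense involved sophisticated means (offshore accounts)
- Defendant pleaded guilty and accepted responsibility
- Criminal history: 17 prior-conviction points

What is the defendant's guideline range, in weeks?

Base offense level for aggravated assault: 4.
A1 applies: 4 − 1 = 3.
A2 applies (level before this adjustment is 3 < 9, so +1): 3 + 1 = 4.
A3 applies: 4 − 2 = 2.
A4 applies (level before this adjustment is 2 < 17, so +1): 2 + 1 = 3.
A5 applies: 3 + 3 = 6.
Final offense level: 6.
Criminal history: 17 prior points → Category V (17+).
Level 6 falls in the 6 band.
Grid: Level 6 × Category V = 168-196 weeks.

168-196 weeks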